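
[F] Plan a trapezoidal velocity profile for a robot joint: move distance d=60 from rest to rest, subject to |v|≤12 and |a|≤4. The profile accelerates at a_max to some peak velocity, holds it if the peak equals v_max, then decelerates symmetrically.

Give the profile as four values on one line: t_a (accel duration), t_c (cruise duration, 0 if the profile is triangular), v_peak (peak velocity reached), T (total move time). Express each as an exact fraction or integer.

t_a=3 t_c=2 v_peak=12 T=8

v_max²/a_max = 12²/4 = 36
60 ≥ 36 ⇒ cruise phase
t_a = 12/4 = 3; v_peak = 12
d_cruise = 60 − 36 = 24; t_c = 24/12 = 2
T = 2·3 + 2 = 8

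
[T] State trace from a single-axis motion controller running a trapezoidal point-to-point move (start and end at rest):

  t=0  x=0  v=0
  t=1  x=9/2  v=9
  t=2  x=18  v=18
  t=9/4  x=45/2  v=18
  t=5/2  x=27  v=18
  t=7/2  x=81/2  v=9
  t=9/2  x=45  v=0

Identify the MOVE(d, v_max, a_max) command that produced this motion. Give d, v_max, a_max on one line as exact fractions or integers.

d=45 v_max=18 a_max=9

final state: t=9/2, x=45, v=0 → d = 45
a_max = (9−0)/(1−0) = 9
max v = 18 over t∈[2,5/2] → v_max = 18
check: 18·(2+1/2) = 45 ✓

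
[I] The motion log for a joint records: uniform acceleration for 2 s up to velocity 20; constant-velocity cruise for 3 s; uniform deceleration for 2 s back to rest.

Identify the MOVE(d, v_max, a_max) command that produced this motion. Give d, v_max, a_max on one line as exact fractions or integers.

a_max = 20/2 = 10
d_a = ½·20·2 = 20; d_c = 20·3 = 60
d = 2·20 + 60 = 100
t_c = 3 > 0 → v_max = v_peak = 20

d=100 v_max=20 a_max=10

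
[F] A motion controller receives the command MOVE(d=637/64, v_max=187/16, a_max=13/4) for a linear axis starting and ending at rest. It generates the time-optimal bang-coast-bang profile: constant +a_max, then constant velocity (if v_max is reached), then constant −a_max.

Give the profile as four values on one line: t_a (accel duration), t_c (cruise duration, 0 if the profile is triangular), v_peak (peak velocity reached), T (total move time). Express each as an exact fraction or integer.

t_a=7/4 t_c=0 v_peak=91/16 T=7/2

vₘ²/aₘ = (187/16)²/(13/4) = 34969/832
637/64 < 34969/832 ⇒ no cruise
v_peak = √(637/64·13/4) = √(8281/256) = 91/16
t_a = (91/16)/(13/4) = 7/4; t_c = 0
T = 2·7/4 = 7/2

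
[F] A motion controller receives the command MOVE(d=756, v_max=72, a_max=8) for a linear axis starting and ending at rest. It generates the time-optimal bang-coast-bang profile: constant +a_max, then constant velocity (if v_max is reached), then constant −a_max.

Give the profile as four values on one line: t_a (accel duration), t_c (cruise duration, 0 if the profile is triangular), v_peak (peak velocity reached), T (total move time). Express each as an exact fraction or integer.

vₘ²/aₘ = 72²/8 = 648
756 ≥ 648 → trapezoidal
t_a = 72/8 = 9; v_peak = 72
d_cruise = 756 − 648 = 108; t_c = 108/72 = 3/2
T = 2·9 + 3/2 = 39/2

t_a=9 t_c=3/2 v_peak=72 T=39/2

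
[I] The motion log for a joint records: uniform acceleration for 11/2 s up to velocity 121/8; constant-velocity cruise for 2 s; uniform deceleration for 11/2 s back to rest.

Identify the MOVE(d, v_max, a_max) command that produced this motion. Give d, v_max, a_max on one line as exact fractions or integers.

d=1815/16 v_max=121/8 a_max=11/4

a_max = (121/8)/(11/2) = 11/4
d_a = ½·121/8·11/2 = 1331/32; d_c = 121/8·2 = 121/4
d = 2·1331/32 + 121/4 = 1815/16
t_c = 2 > 0 → v_max = v_peak = 121/8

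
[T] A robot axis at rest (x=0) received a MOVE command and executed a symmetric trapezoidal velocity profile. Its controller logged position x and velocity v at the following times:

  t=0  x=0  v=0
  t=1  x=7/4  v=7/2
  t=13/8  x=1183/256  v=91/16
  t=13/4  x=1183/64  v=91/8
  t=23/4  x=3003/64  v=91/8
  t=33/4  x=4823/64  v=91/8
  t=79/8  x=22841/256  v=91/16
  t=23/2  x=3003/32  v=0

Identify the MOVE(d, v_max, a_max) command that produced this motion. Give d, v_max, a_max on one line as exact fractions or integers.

final state: t=23/2, x=3003/32, v=0 → d = 3003/32
a_max = (7/2−0)/(1−0) = 7/2
max v = 91/8 over t∈[13/4,33/4] → v_max = 91/8
check: 91/8·(13/4+5) = 3003/32 ✓

d=3003/32 v_max=91/8 a_max=7/2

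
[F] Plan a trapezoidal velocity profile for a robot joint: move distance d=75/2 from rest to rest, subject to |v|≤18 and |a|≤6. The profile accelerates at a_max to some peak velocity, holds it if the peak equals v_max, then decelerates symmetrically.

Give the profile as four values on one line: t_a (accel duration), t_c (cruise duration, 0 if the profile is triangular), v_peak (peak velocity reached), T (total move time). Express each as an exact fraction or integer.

t_a=5/2 t_c=0 v_peak=15 T=5

v_max²/a_max = 18²/6 = 54
75/2 < 54 so t_c = 0
v_peak = √(75/2·6) = √225 = 15
t_a = 15/6 = 5/2; t_c = 0
T = 2·5/2 = 5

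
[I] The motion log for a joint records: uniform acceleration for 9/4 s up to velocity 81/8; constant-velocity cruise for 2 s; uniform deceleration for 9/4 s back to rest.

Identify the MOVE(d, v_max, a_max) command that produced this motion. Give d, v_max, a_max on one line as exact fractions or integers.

a_max = (81/8)/(9/4) = 9/2
d_a = ½·81/8·9/4 = 729/64; d_c = 81/8·2 = 81/4
d = 2·729/64 + 81/4 = 1377/32
t_c = 2 > 0 → v_max = v_peak = 81/8

d=1377/32 v_max=81/8 a_max=9/2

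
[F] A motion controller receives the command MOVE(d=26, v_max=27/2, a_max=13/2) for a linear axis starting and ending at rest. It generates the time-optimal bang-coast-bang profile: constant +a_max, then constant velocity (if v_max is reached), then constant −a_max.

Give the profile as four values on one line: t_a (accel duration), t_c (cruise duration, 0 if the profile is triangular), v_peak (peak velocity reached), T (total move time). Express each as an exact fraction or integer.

t_a=2 t_c=0 v_peak=13 T=4

vₘ²/aₘ = (27/2)²/(13/2) = 729/26
26 < 729/26 so t_c = 0
v_peak = √(26·13/2) = √169 = 13
t_a = 13/(13/2) = 2; t_c = 0
T = 2·2 = 4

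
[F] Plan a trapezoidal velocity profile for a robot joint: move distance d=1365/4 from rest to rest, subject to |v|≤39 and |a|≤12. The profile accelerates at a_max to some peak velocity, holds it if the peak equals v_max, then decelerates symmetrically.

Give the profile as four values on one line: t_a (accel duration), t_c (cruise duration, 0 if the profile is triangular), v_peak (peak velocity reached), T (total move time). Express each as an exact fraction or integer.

(v_max)²/a_max = 39²/12 = 507/4
1365/4 ≥ 507/4 ⇒ cruise phase
t_a = 39/12 = 13/4; v_peak = 39
d_cruise = 1365/4 − 507/4 = 429/2; t_c = (429/2)/39 = 11/2
T = 2·13/4 + 11/2 = 12

t_a=13/4 t_c=11/2 v_peak=39 T=12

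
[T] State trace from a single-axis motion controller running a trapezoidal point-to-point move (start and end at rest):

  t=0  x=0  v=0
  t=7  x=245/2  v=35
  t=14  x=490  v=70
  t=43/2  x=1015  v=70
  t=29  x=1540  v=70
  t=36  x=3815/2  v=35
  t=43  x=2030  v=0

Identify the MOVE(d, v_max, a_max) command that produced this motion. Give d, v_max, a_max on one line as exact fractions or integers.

d=2030 v_max=70 a_max=5

final state: t=43, x=2030, v=0 → d = 2030
a_max = (35−0)/(7−0) = 5
max v = 70 over t∈[14,29] → v_max = 70
check: 70·(14+15) = 2030 ✓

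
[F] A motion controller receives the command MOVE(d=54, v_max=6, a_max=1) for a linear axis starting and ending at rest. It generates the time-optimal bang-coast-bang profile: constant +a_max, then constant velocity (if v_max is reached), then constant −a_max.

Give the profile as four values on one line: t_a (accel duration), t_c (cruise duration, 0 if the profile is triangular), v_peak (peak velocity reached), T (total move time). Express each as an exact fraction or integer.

v_max²/a_max = 6²/1 = 36
54 ≥ 36 ⇒ cruise phase
t_a = 6/1 = 6; v_peak = 6
d_cruise = 54 − 36 = 18; t_c = 18/6 = 3
T = 2·6 + 3 = 15

t_a=6 t_c=3 v_peak=6 T=15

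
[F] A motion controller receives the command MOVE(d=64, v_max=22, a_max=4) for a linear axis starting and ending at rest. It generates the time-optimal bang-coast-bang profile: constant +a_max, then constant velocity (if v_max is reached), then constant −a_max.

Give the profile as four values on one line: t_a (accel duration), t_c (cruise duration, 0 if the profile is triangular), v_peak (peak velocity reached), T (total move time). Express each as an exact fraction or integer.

vₘ²/aₘ = 22²/4 = 121
64 < 121 so t_c = 0
v_peak = √(64·4) = √256 = 16
t_a = 16/4 = 4; t_c = 0
T = 2·4 = 8

t_a=4 t_c=0 v_peak=16 T=8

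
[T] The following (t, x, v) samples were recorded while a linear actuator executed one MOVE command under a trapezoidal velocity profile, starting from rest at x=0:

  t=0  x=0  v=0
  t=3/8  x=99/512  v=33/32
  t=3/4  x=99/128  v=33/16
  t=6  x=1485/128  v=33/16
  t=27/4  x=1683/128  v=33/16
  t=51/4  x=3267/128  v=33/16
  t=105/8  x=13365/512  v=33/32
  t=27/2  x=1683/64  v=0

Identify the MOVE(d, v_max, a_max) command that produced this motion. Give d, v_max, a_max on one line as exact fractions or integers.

final state: t=27/2, x=1683/64, v=0 → d = 1683/64
a_max = (33/32−0)/(3/8−0) = 11/4
max v = 33/16 over t∈[3/4,51/4] → v_max = 33/16
check: 33/16·(3/4+12) = 1683/64 ✓

d=1683/64 v_max=33/16 a_max=11/4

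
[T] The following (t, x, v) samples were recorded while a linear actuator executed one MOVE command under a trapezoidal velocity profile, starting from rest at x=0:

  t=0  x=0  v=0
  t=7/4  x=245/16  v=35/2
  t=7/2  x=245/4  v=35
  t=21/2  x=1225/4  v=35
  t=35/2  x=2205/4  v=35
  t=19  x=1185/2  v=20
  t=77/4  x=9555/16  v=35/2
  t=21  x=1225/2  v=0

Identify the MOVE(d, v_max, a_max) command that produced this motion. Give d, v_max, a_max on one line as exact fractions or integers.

final state: t=21, x=1225/2, v=0 → d = 1225/2
a_max = (35/2−0)/(7/4−0) = 10
max v = 35 over t∈[7/2,35/2] → v_max = 35
check: 35·(7/2+14) = 1225/2 ✓

d=1225/2 v_max=35 a_max=10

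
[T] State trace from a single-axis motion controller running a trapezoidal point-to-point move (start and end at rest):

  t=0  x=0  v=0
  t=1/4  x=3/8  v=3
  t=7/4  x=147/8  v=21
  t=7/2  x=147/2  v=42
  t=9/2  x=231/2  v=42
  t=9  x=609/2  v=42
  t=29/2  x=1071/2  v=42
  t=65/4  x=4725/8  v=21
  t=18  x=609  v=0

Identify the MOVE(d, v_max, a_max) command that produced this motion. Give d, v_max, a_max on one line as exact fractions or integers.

d=609 v_max=42 a_max=12

final state: t=18, x=609, v=0 → d = 609
a_max = (3−0)/(1/4−0) = 12
max v = 42 over t∈[7/2,29/2] → v_max = 42
check: 42·(7/2+11) = 609 ✓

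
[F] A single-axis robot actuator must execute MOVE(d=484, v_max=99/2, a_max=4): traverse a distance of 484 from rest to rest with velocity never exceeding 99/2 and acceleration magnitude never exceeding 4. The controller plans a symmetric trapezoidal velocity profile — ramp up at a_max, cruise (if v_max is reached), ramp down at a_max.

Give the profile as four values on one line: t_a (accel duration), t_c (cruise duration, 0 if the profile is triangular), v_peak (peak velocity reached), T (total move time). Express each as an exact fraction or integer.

(v_max)²/a_max = (99/2)²/4 = 9801/16
484 < 9801/16 → triangular
v_peak = √(484·4) = √1936 = 44
t_a = 44/4 = 11; t_c = 0
T = 2·11 = 22

t_a=11 t_c=0 v_peak=44 T=22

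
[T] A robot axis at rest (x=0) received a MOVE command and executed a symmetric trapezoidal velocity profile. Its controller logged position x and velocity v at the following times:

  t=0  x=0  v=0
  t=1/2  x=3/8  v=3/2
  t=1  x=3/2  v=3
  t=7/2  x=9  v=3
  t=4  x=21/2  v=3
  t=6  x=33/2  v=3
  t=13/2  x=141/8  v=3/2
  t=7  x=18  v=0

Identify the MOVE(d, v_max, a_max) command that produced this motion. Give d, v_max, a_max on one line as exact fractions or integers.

d=18 v_max=3 a_max=3

final state: t=7, x=18, v=0 → d = 18
a_max = (3/2−0)/(1/2−0) = 3
max v = 3 over t∈[1,6] → v_max = 3
check: 3·(1+5) = 18 ✓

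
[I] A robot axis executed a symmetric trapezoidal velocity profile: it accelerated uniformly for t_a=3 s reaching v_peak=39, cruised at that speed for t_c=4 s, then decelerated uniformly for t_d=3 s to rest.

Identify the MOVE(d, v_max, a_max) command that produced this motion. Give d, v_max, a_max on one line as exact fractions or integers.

a_max = 39/3 = 13
d_a = ½·39·3 = 117/2; d_c = 39·4 = 156
d = 2·117/2 + 156 = 273
t_c = 4 > 0 → v_max = v_peak = 39

d=273 v_max=39 a_max=13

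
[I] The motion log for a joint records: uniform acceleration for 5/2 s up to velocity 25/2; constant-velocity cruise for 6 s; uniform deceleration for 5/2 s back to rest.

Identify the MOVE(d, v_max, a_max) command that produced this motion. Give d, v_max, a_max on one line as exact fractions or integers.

d=425/4 v_max=25/2 a_max=5

a_max = (25/2)/(5/2) = 5
d_a = ½·25/2·5/2 = 125/8; d_c = 25/2·6 = 75
d = 2·125/8 + 75 = 425/4
t_c = 6 > 0 → v_max = v_peak = 25/2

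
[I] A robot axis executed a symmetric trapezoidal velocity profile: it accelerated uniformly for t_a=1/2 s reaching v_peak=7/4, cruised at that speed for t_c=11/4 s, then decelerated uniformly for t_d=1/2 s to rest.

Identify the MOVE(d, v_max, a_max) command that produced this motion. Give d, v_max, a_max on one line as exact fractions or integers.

d=91/16 v_max=7/4 a_max=7/2

a_max = (7/4)/(1/2) = 7/2
d_a = ½·7/4·1/2 = 7/16; d_c = 7/4·11/4 = 77/16
d = 2·7/16 + 77/16 = 91/16
t_c = 11/4 > 0 ⇒ limit active, v_max = 7/4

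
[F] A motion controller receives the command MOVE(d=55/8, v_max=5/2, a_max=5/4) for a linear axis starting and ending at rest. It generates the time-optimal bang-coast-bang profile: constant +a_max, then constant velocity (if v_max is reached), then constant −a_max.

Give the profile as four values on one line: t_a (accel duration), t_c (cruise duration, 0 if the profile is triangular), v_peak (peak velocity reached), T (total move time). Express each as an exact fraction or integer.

t_a=2 t_c=3/4 v_peak=5/2 T=19/4

vₘ²/aₘ = (5/2)²/(5/4) = 5
55/8 ≥ 5 ⇒ cruise phase
t_a = (5/2)/(5/4) = 2; v_peak = 5/2
d_cruise = 55/8 − 5 = 15/8; t_c = (15/8)/(5/2) = 3/4
T = 2·2 + 3/4 = 19/4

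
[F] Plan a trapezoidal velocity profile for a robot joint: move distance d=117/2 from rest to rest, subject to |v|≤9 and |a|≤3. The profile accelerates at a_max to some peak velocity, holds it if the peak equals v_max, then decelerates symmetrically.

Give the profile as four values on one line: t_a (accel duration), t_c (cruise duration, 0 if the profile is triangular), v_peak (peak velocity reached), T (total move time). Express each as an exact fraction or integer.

t_a=3 t_c=7/2 v_peak=9 T=19/2

vₘ²/aₘ = 9²/3 = 27
117/2 ≥ 27 ⇒ cruise phase
t_a = 9/3 = 3; v_peak = 9
d_cruise = 117/2 − 27 = 63/2; t_c = (63/2)/9 = 7/2
T = 2·3 + 7/2 = 19/2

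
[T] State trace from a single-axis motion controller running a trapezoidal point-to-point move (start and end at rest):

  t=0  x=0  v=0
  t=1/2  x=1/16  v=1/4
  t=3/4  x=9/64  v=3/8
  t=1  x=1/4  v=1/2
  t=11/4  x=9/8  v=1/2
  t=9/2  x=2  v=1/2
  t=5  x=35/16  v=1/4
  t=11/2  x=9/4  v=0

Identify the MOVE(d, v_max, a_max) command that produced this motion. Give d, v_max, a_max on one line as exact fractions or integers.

final state: t=11/2, x=9/4, v=0 → d = 9/4
a_max = (1/4−0)/(1/2−0) = 1/2
max v = 1/2 over t∈[1,9/2] → v_max = 1/2
check: 1/2·(1+7/2) = 9/4 ✓

d=9/4 v_max=1/2 a_max=1/2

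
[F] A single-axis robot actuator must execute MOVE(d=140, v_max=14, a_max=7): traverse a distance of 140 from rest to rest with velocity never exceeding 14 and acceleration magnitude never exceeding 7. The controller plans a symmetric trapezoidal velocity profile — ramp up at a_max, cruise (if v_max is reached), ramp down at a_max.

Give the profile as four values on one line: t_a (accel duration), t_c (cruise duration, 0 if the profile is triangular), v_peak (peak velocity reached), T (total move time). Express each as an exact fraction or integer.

t_a=2 t_c=8 v_peak=14 T=12

(v_max)²/a_max = 14²/7 = 28
140 ≥ 28 so v_max reached
t_a = 14/7 = 2; v_peak = 14
d_cruise = 140 − 28 = 112; t_c = 112/14 = 8
T = 2·2 + 8 = 12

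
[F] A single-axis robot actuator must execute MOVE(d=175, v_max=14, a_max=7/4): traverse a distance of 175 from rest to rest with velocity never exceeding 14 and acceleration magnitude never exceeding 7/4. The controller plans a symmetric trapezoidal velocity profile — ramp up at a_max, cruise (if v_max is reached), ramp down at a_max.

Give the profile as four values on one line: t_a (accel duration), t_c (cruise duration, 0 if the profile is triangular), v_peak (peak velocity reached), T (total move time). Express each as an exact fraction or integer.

(v_max)²/a_max = 14²/(7/4) = 112
175 ≥ 112 ⇒ cruise phase
t_a = 14/(7/4) = 8; v_peak = 14
d_cruise = 175 − 112 = 63; t_c = 63/14 = 9/2
T = 2·8 + 9/2 = 41/2

t_a=8 t_c=9/2 v_peak=14 T=41/2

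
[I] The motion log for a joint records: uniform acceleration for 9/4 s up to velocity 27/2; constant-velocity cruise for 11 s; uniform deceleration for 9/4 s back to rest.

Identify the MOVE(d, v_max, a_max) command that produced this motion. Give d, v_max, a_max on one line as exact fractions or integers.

d=1431/8 v_max=27/2 a_max=6

a_max = (27/2)/(9/4) = 6
d_a = ½·27/2·9/4 = 243/16; d_c = 27/2·11 = 297/2
d = 2·243/16 + 297/2 = 1431/8
t_c = 11 > 0 so v_max = 27/2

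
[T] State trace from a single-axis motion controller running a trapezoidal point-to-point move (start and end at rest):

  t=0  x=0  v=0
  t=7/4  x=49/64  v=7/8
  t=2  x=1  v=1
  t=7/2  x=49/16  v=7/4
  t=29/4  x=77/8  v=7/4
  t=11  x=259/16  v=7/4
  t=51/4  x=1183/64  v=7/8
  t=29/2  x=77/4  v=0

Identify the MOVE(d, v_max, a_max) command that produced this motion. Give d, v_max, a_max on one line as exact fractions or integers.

d=77/4 v_max=7/4 a_max=1/2

final state: t=29/2, x=77/4, v=0 → d = 77/4
a_max = (7/8−0)/(7/4−0) = 1/2
max v = 7/4 over t∈[7/2,11] → v_max = 7/4
check: 7/4·(7/2+15/2) = 77/4 ✓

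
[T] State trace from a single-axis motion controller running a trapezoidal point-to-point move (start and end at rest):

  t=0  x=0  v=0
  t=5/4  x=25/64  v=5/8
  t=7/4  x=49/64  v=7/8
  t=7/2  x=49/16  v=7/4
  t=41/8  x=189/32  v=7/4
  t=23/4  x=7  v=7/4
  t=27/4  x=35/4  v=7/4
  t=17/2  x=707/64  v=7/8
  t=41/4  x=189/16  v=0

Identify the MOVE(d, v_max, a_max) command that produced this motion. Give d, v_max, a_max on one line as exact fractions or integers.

d=189/16 v_max=7/4 a_max=1/2

final state: t=41/4, x=189/16, v=0 → d = 189/16
a_max = (5/8−0)/(5/4−0) = 1/2
max v = 7/4 over t∈[7/2,27/4] → v_max = 7/4
check: 7/4·(7/2+13/4) = 189/16 ✓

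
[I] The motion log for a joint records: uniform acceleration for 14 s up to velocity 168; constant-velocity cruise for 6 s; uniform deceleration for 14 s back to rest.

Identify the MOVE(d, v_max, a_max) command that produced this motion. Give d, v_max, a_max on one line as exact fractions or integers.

a_max = 168/14 = 12
d_a = ½·168·14 = 1176; d_c = 168·6 = 1008
d = 2·1176 + 1008 = 3360
t_c = 6 > 0 → v_max = v_peak = 168

d=3360 v_max=168 a_max=12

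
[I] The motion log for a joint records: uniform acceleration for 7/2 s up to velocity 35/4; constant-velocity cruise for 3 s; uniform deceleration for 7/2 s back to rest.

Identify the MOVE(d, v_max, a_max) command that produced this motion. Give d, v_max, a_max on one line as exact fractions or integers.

a_max = (35/4)/(7/2) = 5/2
d_a = ½·35/4·7/2 = 245/16; d_c = 35/4·3 = 105/4
d = 2·245/16 + 105/4 = 455/8
t_c = 3 > 0 → v_max = v_peak = 35/4

d=455/8 v_max=35/4 a_max=5/2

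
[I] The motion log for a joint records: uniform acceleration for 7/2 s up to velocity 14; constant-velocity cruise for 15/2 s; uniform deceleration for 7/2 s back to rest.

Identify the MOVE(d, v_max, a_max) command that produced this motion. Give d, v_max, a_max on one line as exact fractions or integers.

a_max = 14/(7/2) = 4
d_a = ½·14·7/2 = 49/2; d_c = 14·15/2 = 105
d = 2·49/2 + 105 = 154
t_c = 15/2 > 0 → v_max = v_peak = 14

d=154 v_max=14 a_max=4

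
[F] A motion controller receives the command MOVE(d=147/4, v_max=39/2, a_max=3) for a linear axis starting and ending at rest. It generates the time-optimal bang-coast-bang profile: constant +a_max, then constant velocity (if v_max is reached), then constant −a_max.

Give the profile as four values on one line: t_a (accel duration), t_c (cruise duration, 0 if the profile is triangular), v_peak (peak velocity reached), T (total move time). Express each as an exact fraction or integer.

v_max²/a_max = (39/2)²/3 = 507/4
147/4 < 507/4 → triangular
v_peak = √(147/4·3) = √(441/4) = 21/2
t_a = (21/2)/3 = 7/2; t_c = 0
T = 2·7/2 = 7

t_a=7/2 t_c=0 v_peak=21/2 T=7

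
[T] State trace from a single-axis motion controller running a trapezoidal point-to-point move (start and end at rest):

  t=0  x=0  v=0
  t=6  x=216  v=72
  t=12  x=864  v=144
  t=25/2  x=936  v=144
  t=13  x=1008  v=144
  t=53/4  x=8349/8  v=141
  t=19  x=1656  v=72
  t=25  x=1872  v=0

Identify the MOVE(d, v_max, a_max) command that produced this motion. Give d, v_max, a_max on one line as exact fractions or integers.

final state: t=25, x=1872, v=0 → d = 1872
a_max = (72−0)/(6−0) = 12
max v = 144 over t∈[12,13] → v_max = 144
check: 144·(12+1) = 1872 ✓

d=1872 v_max=144 a_max=12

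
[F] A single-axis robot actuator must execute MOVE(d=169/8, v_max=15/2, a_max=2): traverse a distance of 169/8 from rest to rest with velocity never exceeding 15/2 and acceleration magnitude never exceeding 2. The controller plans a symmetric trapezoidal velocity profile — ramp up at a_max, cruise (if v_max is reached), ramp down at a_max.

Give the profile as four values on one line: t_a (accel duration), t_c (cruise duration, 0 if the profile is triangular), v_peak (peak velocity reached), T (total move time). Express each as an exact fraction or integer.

(v_max)²/a_max = (15/2)²/2 = 225/8
169/8 < 225/8 ⇒ no cruise
v_peak = √(169/8·2) = √(169/4) = 13/2
t_a = (13/2)/2 = 13/4; t_c = 0
T = 2·13/4 = 13/2

t_a=13/4 t_c=0 v_peak=13/2 T=13/2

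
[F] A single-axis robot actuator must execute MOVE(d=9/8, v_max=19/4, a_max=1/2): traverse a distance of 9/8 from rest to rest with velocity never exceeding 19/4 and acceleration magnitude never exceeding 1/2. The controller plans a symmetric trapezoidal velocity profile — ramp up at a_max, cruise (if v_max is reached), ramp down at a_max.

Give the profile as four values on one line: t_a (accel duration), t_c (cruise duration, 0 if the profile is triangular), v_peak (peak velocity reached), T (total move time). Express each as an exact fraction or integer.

v_max²/a_max = (19/4)²/(1/2) = 361/8
9/8 < 361/8 ⇒ no cruise
v_peak = √(9/8·1/2) = √(9/16) = 3/4
t_a = (3/4)/(1/2) = 3/2; t_c = 0
T = 2·3/2 = 3

t_a=3/2 t_c=0 v_peak=3/4 T=3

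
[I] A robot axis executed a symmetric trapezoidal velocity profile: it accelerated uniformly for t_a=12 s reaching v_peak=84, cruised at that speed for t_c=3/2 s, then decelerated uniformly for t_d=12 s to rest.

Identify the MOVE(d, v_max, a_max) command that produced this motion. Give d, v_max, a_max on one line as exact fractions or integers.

d=1134 v_max=84 a_max=7

a_max = 84/12 = 7
d_a = ½·84·12 = 504; d_c = 84·3/2 = 126
d = 2·504 + 126 = 1134
t_c = 3/2 > 0 ⇒ limit active, v_max = 84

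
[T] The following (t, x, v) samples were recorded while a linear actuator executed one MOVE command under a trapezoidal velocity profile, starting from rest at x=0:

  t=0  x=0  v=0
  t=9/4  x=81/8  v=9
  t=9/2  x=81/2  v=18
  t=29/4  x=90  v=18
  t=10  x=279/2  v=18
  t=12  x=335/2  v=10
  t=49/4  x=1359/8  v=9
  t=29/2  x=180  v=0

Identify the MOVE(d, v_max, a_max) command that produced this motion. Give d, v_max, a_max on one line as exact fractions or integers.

final state: t=29/2, x=180, v=0 → d = 180
a_max = (9−0)/(9/4−0) = 4
max v = 18 over t∈[9/2,10] → v_max = 18
check: 18·(9/2+11/2) = 180 ✓

d=180 v_max=18 a_max=4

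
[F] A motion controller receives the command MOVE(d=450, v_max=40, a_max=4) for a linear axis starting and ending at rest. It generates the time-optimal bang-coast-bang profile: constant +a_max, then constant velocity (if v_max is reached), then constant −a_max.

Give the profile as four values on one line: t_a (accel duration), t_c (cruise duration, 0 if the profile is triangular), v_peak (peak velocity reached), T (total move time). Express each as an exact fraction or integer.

(v_max)²/a_max = 40²/4 = 400
450 ≥ 400 → trapezoidal
t_a = 40/4 = 10; v_peak = 40
d_cruise = 450 − 400 = 50; t_c = 50/40 = 5/4
T = 2·10 + 5/4 = 85/4

t_a=10 t_c=5/4 v_peak=40 T=85/4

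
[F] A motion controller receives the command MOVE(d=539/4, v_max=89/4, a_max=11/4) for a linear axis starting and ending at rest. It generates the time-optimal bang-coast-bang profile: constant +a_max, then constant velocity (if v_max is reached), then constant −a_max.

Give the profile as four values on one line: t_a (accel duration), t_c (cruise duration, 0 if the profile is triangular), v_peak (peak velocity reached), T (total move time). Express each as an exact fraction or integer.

(v_max)²/a_max = (89/4)²/(11/4) = 7921/44
539/4 < 7921/44 → triangular
v_peak = √(539/4·11/4) = √(5929/16) = 77/4
t_a = (77/4)/(11/4) = 7; t_c = 0
T = 2·7 = 14

t_a=7 t_c=0 v_peak=77/4 T=14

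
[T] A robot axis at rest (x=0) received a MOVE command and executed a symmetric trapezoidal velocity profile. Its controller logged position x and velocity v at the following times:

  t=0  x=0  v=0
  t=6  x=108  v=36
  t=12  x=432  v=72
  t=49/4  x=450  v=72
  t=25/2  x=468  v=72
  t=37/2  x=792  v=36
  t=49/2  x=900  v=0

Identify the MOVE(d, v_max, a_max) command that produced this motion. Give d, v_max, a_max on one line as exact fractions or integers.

final state: t=49/2, x=900, v=0 → d = 900
a_max = (36−0)/(6−0) = 6
max v = 72 over t∈[12,25/2] → v_max = 72
check: 72·(12+1/2) = 900 ✓

d=900 v_max=72 a_max=6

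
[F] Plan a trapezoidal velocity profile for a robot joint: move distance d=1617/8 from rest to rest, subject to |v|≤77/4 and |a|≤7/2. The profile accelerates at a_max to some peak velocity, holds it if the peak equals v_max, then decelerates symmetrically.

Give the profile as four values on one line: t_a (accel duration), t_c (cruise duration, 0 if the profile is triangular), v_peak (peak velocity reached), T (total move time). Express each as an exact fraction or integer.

t_a=11/2 t_c=5 v_peak=77/4 T=16

vₘ²/aₘ = (77/4)²/(7/2) = 847/8
1617/8 ≥ 847/8 ⇒ cruise phase
t_a = (77/4)/(7/2) = 11/2; v_peak = 77/4
d_cruise = 1617/8 − 847/8 = 385/4; t_c = (385/4)/(77/4) = 5
T = 2·11/2 + 5 = 16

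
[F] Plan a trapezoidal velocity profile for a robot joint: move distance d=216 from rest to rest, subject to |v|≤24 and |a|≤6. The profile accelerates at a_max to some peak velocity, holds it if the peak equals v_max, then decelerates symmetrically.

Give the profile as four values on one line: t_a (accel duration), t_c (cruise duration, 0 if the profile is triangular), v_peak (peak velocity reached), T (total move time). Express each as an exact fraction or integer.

vₘ²/aₘ = 24²/6 = 96
216 ≥ 96 → trapezoidal
t_a = 24/6 = 4; v_peak = 24
d_cruise = 216 − 96 = 120; t_c = 120/24 = 5
T = 2·4 + 5 = 13

t_a=4 t_c=5 v_peak=24 T=13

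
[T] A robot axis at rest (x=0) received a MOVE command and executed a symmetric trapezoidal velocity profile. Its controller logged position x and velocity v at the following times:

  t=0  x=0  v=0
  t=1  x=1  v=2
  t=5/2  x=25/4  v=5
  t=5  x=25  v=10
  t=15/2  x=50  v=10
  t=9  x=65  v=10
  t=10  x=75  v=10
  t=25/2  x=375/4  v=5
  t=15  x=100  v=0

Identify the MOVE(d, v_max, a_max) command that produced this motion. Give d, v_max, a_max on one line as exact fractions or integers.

final state: t=15, x=100, v=0 → d = 100
a_max = (2−0)/(1−0) = 2
max v = 10 over t∈[5,10] → v_max = 10
check: 10·(5+5) = 100 ✓

d=100 v_max=10 a_max=2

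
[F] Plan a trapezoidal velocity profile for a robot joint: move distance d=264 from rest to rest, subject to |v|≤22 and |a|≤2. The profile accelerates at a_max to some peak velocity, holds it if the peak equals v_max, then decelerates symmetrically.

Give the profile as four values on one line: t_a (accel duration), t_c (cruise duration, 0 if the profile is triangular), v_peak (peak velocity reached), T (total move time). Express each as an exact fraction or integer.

(v_max)²/a_max = 22²/2 = 242
264 ≥ 242 ⇒ cruise phase
t_a = 22/2 = 11; v_peak = 22
d_cruise = 264 − 242 = 22; t_c = 22/22 = 1
T = 2·11 + 1 = 23

t_a=11 t_c=1 v_peak=22 T=23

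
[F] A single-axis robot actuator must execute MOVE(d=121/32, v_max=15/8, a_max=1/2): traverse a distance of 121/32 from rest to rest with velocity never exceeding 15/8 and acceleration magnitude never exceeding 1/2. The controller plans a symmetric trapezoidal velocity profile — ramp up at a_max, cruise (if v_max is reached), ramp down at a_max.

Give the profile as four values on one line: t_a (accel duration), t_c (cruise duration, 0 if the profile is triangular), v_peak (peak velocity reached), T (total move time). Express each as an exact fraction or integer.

t_a=11/4 t_c=0 v_peak=11/8 T=11/2

v_max²/a_max = (15/8)²/(1/2) = 225/32
121/32 < 225/32 so t_c = 0
v_peak = √(121/32·1/2) = √(121/64) = 11/8
t_a = (11/8)/(1/2) = 11/4; t_c = 0
T = 2·11/4 = 11/2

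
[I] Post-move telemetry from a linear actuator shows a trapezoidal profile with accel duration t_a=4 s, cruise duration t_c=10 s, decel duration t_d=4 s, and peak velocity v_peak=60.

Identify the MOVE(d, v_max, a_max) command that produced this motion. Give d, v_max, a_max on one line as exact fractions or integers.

d=840 v_max=60 a_max=15

a_max = 60/4 = 15
d_a = ½·60·4 = 120; d_c = 60·10 = 600
d = 2·120 + 600 = 840
t_c = 10 > 0 so v_max = 60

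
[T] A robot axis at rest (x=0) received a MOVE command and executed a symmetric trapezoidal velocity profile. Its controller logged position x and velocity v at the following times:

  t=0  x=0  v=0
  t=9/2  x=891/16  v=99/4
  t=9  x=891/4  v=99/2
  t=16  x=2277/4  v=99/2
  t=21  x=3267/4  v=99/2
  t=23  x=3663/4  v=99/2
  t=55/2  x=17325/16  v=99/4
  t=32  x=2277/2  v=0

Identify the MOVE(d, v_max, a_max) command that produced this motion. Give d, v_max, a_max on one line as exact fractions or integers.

final state: t=32, x=2277/2, v=0 → d = 2277/2
a_max = (99/4−0)/(9/2−0) = 11/2
max v = 99/2 over t∈[9,23] → v_max = 99/2
check: 99/2·(9+14) = 2277/2 ✓

d=2277/2 v_max=99/2 a_max=11/2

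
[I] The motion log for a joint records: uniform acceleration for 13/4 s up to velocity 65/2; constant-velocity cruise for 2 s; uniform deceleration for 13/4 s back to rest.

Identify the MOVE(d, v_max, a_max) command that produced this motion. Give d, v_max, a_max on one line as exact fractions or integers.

d=1365/8 v_max=65/2 a_max=10

a_max = (65/2)/(13/4) = 10
d_a = ½·65/2·13/4 = 845/16; d_c = 65/2·2 = 65
d = 2·845/16 + 65 = 1365/8
t_c = 2 > 0 ⇒ limit active, v_max = 65/2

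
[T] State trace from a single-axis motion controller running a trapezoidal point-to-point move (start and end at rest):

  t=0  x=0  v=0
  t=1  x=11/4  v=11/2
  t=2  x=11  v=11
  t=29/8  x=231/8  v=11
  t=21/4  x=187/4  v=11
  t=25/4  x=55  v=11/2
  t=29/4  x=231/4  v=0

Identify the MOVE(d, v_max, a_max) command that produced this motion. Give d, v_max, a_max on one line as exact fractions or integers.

d=231/4 v_max=11 a_max=11/2

final state: t=29/4, x=231/4, v=0 → d = 231/4
a_max = (11/2−0)/(1−0) = 11/2
max v = 11 over t∈[2,21/4] → v_max = 11
check: 11·(2+13/4) = 231/4 ✓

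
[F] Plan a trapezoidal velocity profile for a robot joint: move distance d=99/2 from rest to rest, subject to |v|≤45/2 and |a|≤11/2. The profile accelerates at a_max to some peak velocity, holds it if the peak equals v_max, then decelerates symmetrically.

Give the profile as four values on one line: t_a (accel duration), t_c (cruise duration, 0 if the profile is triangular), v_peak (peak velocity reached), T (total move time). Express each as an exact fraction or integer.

t_a=3 t_c=0 v_peak=33/2 T=6

(v_max)²/a_max = (45/2)²/(11/2) = 2025/22
99/2 < 2025/22 so t_c = 0
v_peak = √(99/2·11/2) = √(1089/4) = 33/2
t_a = (33/2)/(11/2) = 3; t_c = 0
T = 2·3 = 6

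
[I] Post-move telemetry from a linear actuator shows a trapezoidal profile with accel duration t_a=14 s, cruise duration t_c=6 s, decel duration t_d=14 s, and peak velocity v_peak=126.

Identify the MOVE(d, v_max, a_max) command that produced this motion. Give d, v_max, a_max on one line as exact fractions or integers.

a_max = 126/14 = 9
d_a = ½·126·14 = 882; d_c = 126·6 = 756
d = 2·882 + 756 = 2520
t_c = 6 > 0 so v_max = 126

d=2520 v_max=126 a_max=9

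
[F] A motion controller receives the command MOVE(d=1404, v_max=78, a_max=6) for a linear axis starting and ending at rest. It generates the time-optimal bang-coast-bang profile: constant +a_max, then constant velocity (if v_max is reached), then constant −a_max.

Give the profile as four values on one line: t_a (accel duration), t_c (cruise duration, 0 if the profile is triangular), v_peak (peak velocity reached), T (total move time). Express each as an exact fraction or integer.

v_max²/a_max = 78²/6 = 1014
1404 ≥ 1014 → trapezoidal
t_a = 78/6 = 13; v_peak = 78
d_cruise = 1404 − 1014 = 390; t_c = 390/78 = 5
T = 2·13 + 5 = 31

t_a=13 t_c=5 v_peak=78 T=31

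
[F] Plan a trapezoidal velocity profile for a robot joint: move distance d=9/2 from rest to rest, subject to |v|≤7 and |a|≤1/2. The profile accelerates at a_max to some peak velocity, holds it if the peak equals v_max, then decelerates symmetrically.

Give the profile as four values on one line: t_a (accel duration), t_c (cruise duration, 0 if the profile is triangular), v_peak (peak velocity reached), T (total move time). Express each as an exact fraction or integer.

(v_max)²/a_max = 7²/(1/2) = 98
9/2 < 98 so t_c = 0
v_peak = √(9/2·1/2) = √(9/4) = 3/2
t_a = (3/2)/(1/2) = 3; t_c = 0
T = 2·3 = 6

t_a=3 t_c=0 v_peak=3/2 T=6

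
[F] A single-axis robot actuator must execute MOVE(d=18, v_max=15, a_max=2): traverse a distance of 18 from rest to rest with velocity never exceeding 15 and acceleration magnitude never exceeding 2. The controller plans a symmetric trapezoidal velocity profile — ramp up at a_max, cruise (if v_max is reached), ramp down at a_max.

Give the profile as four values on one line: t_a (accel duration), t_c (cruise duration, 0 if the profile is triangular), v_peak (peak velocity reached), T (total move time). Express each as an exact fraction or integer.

(v_max)²/a_max = 15²/2 = 225/2
18 < 225/2 so t_c = 0
v_peak = √(18·2) = √36 = 6
t_a = 6/2 = 3; t_c = 0
T = 2·3 = 6

t_a=3 t_c=0 v_peak=6 T=6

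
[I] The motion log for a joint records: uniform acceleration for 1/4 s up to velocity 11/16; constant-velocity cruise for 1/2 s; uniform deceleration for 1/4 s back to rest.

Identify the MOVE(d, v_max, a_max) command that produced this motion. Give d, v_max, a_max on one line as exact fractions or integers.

d=33/64 v_max=11/16 a_max=11/4

a_max = (11/16)/(1/4) = 11/4
d_a = ½·11/16·1/4 = 11/128; d_c = 11/16·1/2 = 11/32
d = 2·11/128 + 11/32 = 33/64
t_c = 1/2 > 0 ⇒ limit active, v_max = 11/16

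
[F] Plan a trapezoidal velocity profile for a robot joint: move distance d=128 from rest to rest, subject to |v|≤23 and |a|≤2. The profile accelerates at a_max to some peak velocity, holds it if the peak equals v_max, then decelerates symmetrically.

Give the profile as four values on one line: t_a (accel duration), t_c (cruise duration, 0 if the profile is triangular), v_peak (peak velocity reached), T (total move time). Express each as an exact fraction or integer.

t_a=8 t_c=0 v_peak=16 T=16

(v_max)²/a_max = 23²/2 = 529/2
128 < 529/2 → triangular
v_peak = √(128·2) = √256 = 16
t_a = 16/2 = 8; t_c = 0
T = 2·8 = 16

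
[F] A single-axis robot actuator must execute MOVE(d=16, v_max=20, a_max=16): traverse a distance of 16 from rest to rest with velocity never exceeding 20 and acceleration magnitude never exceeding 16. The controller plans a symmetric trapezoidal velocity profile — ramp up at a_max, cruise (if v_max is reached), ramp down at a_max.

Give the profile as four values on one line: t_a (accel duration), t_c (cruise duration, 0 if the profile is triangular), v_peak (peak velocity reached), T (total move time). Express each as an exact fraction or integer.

t_a=1 t_c=0 v_peak=16 T=2

(v_max)²/a_max = 20²/16 = 25
16 < 25 ⇒ no cruise
v_peak = √(16·16) = √256 = 16
t_a = 16/16 = 1; t_c = 0
T = 2·1 = 2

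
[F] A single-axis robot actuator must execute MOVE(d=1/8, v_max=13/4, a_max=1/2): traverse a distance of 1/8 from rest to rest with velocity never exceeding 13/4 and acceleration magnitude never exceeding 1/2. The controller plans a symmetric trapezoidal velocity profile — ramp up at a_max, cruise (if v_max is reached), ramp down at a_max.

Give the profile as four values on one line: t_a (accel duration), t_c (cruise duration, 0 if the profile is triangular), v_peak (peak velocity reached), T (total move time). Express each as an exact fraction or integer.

t_a=1/2 t_c=0 v_peak=1/4 T=1

vₘ²/aₘ = (13/4)²/(1/2) = 169/8
1/8 < 169/8 → triangular
v_peak = √(1/8·1/2) = √(1/16) = 1/4
t_a = (1/4)/(1/2) = 1/2; t_c = 0
T = 2·1/2 = 1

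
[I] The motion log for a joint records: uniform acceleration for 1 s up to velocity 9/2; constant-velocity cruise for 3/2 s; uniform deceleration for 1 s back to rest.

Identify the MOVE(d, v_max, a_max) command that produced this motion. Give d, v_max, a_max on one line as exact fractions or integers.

a_max = (9/2)/1 = 9/2
d_a = ½·9/2·1 = 9/4; d_c = 9/2·3/2 = 27/4
d = 2·9/4 + 27/4 = 45/4
t_c = 3/2 > 0 → v_max = v_peak = 9/2

d=45/4 v_max=9/2 a_max=9/2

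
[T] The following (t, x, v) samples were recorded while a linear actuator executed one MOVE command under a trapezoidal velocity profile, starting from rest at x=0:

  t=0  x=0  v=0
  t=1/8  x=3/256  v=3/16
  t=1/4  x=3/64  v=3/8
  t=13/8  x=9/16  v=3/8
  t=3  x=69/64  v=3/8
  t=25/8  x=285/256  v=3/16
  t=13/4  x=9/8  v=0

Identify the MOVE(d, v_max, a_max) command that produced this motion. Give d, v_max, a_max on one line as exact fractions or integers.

d=9/8 v_max=3/8 a_max=3/2

final state: t=13/4, x=9/8, v=0 → d = 9/8
a_max = (3/16−0)/(1/8−0) = 3/2
max v = 3/8 over t∈[1/4,3] → v_max = 3/8
check: 3/8·(1/4+11/4) = 9/8 ✓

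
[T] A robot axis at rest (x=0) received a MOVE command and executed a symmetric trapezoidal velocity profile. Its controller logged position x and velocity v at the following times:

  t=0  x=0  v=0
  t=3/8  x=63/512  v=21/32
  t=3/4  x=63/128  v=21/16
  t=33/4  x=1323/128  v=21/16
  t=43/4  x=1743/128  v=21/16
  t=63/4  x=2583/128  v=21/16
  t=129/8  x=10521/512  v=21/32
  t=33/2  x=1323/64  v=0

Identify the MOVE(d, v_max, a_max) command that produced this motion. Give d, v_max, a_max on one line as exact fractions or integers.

d=1323/64 v_max=21/16 a_max=7/4

final state: t=33/2, x=1323/64, v=0 → d = 1323/64
a_max = (21/32−0)/(3/8−0) = 7/4
max v = 21/16 over t∈[3/4,63/4] → v_max = 21/16
check: 21/16·(3/4+15) = 1323/64 ✓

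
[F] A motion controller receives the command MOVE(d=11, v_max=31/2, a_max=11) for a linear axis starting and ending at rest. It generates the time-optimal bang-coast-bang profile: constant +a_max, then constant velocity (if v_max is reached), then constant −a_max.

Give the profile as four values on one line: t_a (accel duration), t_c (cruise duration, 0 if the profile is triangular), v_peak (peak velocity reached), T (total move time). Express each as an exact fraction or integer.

v_max²/a_max = (31/2)²/11 = 961/44
11 < 961/44 ⇒ no cruise
v_peak = √(11·11) = √121 = 11
t_a = 11/11 = 1; t_c = 0
T = 2·1 = 2

t_a=1 t_c=0 v_peak=11 T=2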